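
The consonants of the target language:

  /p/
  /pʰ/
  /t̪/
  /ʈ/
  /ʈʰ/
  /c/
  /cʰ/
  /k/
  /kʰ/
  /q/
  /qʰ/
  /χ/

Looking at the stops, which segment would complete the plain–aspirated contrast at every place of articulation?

Plain: /p/ (bilabial), /t̪/ (dental), /ʈ/ (retroflex), /c/ (palatal), /k/ (velar), /q/ (uvular).
Aspirated: /pʰ/ (bilabial), /ʈʰ/ (retroflex), /cʰ/ (palatal), /kʰ/ (velar), /qʰ/ (uvular).
The dental row has no aspirated member, so the gap is the aspirated dental stop /t̪ʰ/.

/t̪ʰ/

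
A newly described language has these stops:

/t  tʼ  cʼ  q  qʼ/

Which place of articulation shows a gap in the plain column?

Plain: /t/ (alveolar), /q/ (uvular).
Ejective: /tʼ/ (alveolar), /cʼ/ (palatal), /qʼ/ (uvular).
Every place of articulation has a plain member except palatal, where /c/ would be expected.

palatal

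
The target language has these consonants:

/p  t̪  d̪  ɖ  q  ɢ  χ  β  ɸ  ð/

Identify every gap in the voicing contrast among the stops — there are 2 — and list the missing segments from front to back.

/b/, /ʈ/

Voiceless: /p/ (bilabial), /t̪/ (dental), /q/ (uvular).
Voiced: /d̪/ (dental), /ɖ/ (retroflex), /ɢ/ (uvular).
Gaps, from front to back: bilabial lacks voiced (/b/); retroflex lacks voiceless (/ʈ/).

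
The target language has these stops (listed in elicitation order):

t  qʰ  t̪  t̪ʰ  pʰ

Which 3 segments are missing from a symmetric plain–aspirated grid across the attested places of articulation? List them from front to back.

Plain: /t̪/ (dental), /t/ (alveolar).
Aspirated: /pʰ/ (bilabial), /t̪ʰ/ (dental), /qʰ/ (uvular).
Gaps, from front to back: bilabial lacks plain (/p/); alveolar lacks aspirated (/tʰ/); uvular lacks plain (/q/).

/p/, /tʰ/, /q/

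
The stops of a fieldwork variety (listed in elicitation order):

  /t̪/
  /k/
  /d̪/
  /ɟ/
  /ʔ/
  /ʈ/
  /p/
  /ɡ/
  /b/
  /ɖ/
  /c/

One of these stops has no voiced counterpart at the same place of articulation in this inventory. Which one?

Bilabial: /p/ ~ /b/
Dental: /t̪/ ~ /d̪/
Retroflex: /ʈ/ ~ /ɖ/
Palatal: /c/ ~ /ɟ/
Velar: /k/ ~ /ɡ/
Glottal: only /ʔ/ (voiceless); no voiced partner.
So /ʔ/ is the unpaired segment.

/ʔ/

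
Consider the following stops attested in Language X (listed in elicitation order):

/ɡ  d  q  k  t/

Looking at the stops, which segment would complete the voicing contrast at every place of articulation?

/ɢ/

place of articulation  voiceless  voiced  
alveolar          t         d       
velar             k         ɡ       
uvular            q         —       
The uvular row has no voiced member, so the gap is the voiced uvular stop /ɢ/.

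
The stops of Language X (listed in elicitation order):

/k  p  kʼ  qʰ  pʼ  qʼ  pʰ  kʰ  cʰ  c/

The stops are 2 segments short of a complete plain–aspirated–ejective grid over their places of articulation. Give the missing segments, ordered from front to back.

/cʼ/, /q/

place of articulation  plain     aspirated  ejective
bilabial          p         pʰ        pʼ      
palatal           c         cʰ        —       
velar             k         kʰ        kʼ      
uvular            —         qʰ        qʼ      
Gaps, from front to back: palatal lacks ejective (/cʼ/); uvular lacks plain (/q/).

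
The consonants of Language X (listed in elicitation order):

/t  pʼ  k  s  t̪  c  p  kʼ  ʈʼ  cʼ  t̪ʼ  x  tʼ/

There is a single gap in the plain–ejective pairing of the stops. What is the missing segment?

Plain: /p/ (bilabial), /t̪/ (dental), /t/ (alveolar), /c/ (palatal), /k/ (velar).
Ejective: /pʼ/ (bilabial), /t̪ʼ/ (dental), /tʼ/ (alveolar), /ʈʼ/ (retroflex), /cʼ/ (palatal), /kʼ/ (velar).
The retroflex row has no plain member, so the gap is the plain retroflex stop /ʈ/.

/ʈ/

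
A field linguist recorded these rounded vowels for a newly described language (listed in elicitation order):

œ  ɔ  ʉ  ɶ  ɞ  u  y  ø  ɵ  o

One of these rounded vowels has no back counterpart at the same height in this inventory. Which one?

/ɶ/

High: /y/ ~ /ʉ/ ~ /u/
High-mid: /ø/ ~ /ɵ/ ~ /o/
Low-mid: /œ/ ~ /ɞ/ ~ /ɔ/
Low: only /ɶ/ (front); no back partner.
So /ɶ/ is the unpaired segment.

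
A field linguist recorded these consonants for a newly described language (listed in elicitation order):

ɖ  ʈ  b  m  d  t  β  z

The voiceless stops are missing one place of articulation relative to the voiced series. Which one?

bilabial

Voiceless: /t/ (alveolar), /ʈ/ (retroflex).
Voiced: /b/ (bilabial), /d/ (alveolar), /ɖ/ (retroflex).
Every place of articulation has a voiceless member except bilabial, where /p/ would be expected.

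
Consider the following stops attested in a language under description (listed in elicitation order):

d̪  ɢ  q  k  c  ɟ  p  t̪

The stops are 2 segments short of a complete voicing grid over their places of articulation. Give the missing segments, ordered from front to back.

Voiceless: /p/ (bilabial), /t̪/ (dental), /c/ (palatal), /k/ (velar), /q/ (uvular).
Voiced: /d̪/ (dental), /ɟ/ (palatal), /ɢ/ (uvular).
Gaps, from front to back: bilabial lacks voiced (/b/); velar lacks voiced (/ɡ/).

/b/, /ɡ/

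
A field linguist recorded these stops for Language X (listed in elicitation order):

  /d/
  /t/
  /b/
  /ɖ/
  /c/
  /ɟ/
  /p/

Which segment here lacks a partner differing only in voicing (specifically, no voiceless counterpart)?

/ɖ/

Bilabial: /p/ ~ /b/
Alveolar: /t/ ~ /d/
Palatal: /c/ ~ /ɟ/
Retroflex: only /ɖ/ (voiced); no voiceless partner.
So /ɖ/ is the unpaired segment.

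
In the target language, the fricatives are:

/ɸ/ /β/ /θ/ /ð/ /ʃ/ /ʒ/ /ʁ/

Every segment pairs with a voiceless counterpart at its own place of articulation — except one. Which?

/ʁ/

Bilabial: /ɸ/ ~ /β/
Dental: /θ/ ~ /ð/
Postalveolar: /ʃ/ ~ /ʒ/
Uvular: only /ʁ/ (voiced); no voiceless partner.
So /ʁ/ is the unpaired segment.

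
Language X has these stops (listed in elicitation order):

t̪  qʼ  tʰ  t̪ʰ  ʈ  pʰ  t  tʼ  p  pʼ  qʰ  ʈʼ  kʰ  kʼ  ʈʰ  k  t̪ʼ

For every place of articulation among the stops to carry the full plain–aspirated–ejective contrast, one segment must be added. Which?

/q/

bilabial: plain /p/, aspirated /pʰ/, ejective /pʼ/.
dental: plain /t̪/, aspirated /t̪ʰ/, ejective /t̪ʼ/.
alveolar: plain /t/, aspirated /tʰ/, ejective /tʼ/.
retroflex: plain /ʈ/, aspirated /ʈʰ/, ejective /ʈʼ/.
velar: plain /k/, aspirated /kʰ/, ejective /kʼ/.
uvular: plain —, aspirated /qʰ/, ejective /qʼ/.
The uvular row has no plain member, so the gap is the plain uvular stop /q/.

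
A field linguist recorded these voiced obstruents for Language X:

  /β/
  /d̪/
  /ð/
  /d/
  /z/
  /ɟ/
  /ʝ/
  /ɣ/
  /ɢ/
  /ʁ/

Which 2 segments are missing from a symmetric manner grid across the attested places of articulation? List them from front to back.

/b/, /ɡ/

Stop: /d̪/ (dental), /d/ (alveolar), /ɟ/ (palatal), /ɢ/ (uvular).
Fricative: /β/ (bilabial), /ð/ (dental), /z/ (alveolar), /ʝ/ (palatal), /ɣ/ (velar), /ʁ/ (uvular).
Gaps, from front to back: bilabial lacks stop (/b/); velar lacks stop (/ɡ/).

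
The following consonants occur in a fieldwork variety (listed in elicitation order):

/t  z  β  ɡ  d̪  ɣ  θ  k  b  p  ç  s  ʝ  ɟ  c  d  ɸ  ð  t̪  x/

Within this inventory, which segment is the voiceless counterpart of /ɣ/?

/ɣ/ is a voiced velar fricative.
The voiceless counterpart is a voiceless velar fricative — in this inventory, /x/.

/x/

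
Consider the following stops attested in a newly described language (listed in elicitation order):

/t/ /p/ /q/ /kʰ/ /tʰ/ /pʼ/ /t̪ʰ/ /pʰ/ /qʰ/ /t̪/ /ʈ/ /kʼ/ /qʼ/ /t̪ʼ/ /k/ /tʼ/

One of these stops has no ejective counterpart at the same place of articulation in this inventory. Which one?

Bilabial: /p/ ~ /pʰ/ ~ /pʼ/
Dental: /t̪/ ~ /t̪ʰ/ ~ /t̪ʼ/
Alveolar: /t/ ~ /tʰ/ ~ /tʼ/
Velar: /k/ ~ /kʰ/ ~ /kʼ/
Uvular: /q/ ~ /qʰ/ ~ /qʼ/
Retroflex: only /ʈ/ (plain); no ejective partner.
So /ʈ/ is the unpaired segment.

/ʈ/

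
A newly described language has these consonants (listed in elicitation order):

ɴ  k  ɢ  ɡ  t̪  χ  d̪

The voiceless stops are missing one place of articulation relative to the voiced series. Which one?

place of articulation  voiceless  voiced  
dental            t̪        d̪      
velar             k         ɡ       
uvular            —         ɢ       
Every place of articulation has a voiceless member except uvular, where /q/ would be expected.

uvular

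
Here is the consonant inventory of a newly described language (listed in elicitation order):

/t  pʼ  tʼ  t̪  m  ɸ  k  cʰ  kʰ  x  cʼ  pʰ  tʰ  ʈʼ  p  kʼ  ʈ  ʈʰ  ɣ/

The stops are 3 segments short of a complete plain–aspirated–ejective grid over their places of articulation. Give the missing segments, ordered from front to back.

place of articulation  plain     aspirated  ejective
bilabial          p         pʰ        pʼ      
dental            t̪        —         —       
alveolar          t         tʰ        tʼ      
retroflex         ʈ         ʈʰ        ʈʼ      
palatal           —         cʰ        cʼ      
velar             k         kʰ        kʼ      
Gaps, from front to back: dental lacks aspirated (/t̪ʰ/); dental lacks ejective (/t̪ʼ/); palatal lacks plain (/c/).

/t̪ʰ/, /t̪ʼ/, /c/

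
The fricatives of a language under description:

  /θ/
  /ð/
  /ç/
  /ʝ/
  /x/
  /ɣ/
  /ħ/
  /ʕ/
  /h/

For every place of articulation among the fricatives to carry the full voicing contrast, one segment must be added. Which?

/ɦ/

place of articulation  voiceless  voiced  
dental            θ         ð       
palatal           ç         ʝ       
velar             x         ɣ       
pharyngeal        ħ         ʕ       
glottal           h         —       
The glottal row has no voiced member, so the gap is the voiced glottal fricative /ɦ/.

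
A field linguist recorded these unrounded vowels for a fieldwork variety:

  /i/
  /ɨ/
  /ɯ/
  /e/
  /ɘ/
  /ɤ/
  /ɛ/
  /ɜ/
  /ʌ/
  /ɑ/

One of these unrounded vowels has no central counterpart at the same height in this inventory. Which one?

High: /i/ ~ /ɨ/ ~ /ɯ/
High-mid: /e/ ~ /ɘ/ ~ /ɤ/
Low-mid: /ɛ/ ~ /ɜ/ ~ /ʌ/
Low: only /ɑ/ (back); no central partner.
So /ɑ/ is the unpaired segment.

/ɑ/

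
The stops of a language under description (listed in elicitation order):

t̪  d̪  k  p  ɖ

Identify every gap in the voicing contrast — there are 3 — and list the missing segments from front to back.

/b/, /ʈ/, /ɡ/

Voiceless: /p/ (bilabial), /t̪/ (dental), /k/ (velar).
Voiced: /d̪/ (dental), /ɖ/ (retroflex).
Gaps, from front to back: bilabial lacks voiced (/b/); retroflex lacks voiceless (/ʈ/); velar lacks voiced (/ɡ/).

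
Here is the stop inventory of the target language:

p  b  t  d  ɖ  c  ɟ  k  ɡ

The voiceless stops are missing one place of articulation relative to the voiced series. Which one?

place of articulation  voiceless  voiced  
bilabial          p         b       
alveolar          t         d       
retroflex         —         ɖ       
palatal           c         ɟ       
velar             k         ɡ       
Every place of articulation has a voiceless member except retroflex, where /ʈ/ would be expected.

retroflex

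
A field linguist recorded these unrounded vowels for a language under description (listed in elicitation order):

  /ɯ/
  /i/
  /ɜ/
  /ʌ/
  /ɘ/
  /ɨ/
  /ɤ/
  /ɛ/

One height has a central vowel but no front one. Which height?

high-mid

high: front /i/, central /ɨ/, back /ɯ/.
high-mid: front —, central /ɘ/, back /ɤ/.
low-mid: front /ɛ/, central /ɜ/, back /ʌ/.
Every height has a front member except high-mid, where /e/ would be expected.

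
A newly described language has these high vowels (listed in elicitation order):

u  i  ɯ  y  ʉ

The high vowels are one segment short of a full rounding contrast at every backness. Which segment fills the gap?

Unrounded: /i/ (front), /ɯ/ (back).
Rounded: /y/ (front), /ʉ/ (central), /u/ (back).
The central row has no unrounded member, so the gap is the central unrounded vowel /ɨ/.

/ɨ/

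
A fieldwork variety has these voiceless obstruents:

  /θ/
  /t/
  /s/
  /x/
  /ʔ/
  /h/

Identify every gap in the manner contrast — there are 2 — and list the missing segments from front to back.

/t̪/, /k/

dental: stop —, fricative /θ/.
alveolar: stop /t/, fricative /s/.
velar: stop —, fricative /x/.
glottal: stop /ʔ/, fricative /h/.
Gaps, from front to back: dental lacks stop (/t̪/); velar lacks stop (/k/).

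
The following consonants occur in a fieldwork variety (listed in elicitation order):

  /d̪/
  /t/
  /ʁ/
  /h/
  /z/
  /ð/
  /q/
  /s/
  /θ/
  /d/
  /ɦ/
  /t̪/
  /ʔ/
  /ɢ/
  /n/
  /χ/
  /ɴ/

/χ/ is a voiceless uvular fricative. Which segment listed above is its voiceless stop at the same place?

The voiceless stop at the same place is a voiceless uvular stop — in this inventory, /q/.

/q/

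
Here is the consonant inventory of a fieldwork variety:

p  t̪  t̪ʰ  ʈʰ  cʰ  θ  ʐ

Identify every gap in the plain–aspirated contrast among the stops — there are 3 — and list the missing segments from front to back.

Plain: /p/ (bilabial), /t̪/ (dental).
Aspirated: /t̪ʰ/ (dental), /ʈʰ/ (retroflex), /cʰ/ (palatal).
Gaps, from front to back: bilabial lacks aspirated (/pʰ/); retroflex lacks plain (/ʈ/); palatal lacks plain (/c/).

/pʰ/, /ʈ/, /c/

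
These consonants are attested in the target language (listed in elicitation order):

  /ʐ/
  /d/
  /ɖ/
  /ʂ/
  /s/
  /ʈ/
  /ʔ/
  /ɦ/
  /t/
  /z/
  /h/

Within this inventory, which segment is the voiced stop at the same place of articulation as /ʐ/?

/ʐ/ is a voiced retroflex fricative.
The voiced stop at the same place is a voiced retroflex stop — in this inventory, /ɖ/.

/ɖ/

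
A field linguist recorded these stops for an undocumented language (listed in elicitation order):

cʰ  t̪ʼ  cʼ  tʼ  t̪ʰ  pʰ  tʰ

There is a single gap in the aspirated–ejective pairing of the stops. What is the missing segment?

Aspirated: /pʰ/ (bilabial), /t̪ʰ/ (dental), /tʰ/ (alveolar), /cʰ/ (palatal).
Ejective: /t̪ʼ/ (dental), /tʼ/ (alveolar), /cʼ/ (palatal).
The bilabial row has no ejective member, so the gap is the ejective bilabial stop /pʼ/.

/pʼ/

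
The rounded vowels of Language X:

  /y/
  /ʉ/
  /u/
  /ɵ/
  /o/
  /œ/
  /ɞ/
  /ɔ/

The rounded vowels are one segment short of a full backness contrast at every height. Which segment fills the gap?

/ø/

height            front     central   back    
high              y         ʉ         u       
high-mid          —         ɵ         o       
low-mid           œ         ɞ         ɔ       
The high-mid row has no front member, so the gap is the high-mid front rounded vowel /ø/.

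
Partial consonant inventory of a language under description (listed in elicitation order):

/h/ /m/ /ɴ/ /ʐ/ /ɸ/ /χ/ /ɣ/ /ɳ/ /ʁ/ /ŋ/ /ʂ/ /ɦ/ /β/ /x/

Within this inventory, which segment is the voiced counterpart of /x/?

/x/ is a voiceless velar fricative.
The voiced counterpart is a voiced velar fricative — in this inventory, /ɣ/.

/ɣ/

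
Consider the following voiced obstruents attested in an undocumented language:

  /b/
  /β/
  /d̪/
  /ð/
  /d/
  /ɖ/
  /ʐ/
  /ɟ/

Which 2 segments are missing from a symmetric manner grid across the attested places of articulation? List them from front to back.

/z/, /ʝ/

place of articulation  stop      fricative
bilabial          b         β       
dental            d̪        ð       
alveolar          d         —       
retroflex         ɖ         ʐ       
palatal           ɟ         —       
Gaps, from front to back: alveolar lacks fricative (/z/); palatal lacks fricative (/ʝ/).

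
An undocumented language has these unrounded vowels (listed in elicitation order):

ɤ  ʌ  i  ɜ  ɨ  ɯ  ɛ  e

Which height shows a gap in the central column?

high-mid

Front: /i/ (high), /e/ (high-mid), /ɛ/ (low-mid).
Central: /ɨ/ (high), /ɜ/ (low-mid).
Back: /ɯ/ (high), /ɤ/ (high-mid), /ʌ/ (low-mid).
Every height has a central member except high-mid, where /ɘ/ would be expected.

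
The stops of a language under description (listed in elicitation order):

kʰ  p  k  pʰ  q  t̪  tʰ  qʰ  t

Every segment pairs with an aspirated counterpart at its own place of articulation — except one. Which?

/t̪/

Bilabial: /p/ ~ /pʰ/
Alveolar: /t/ ~ /tʰ/
Velar: /k/ ~ /kʰ/
Uvular: /q/ ~ /qʰ/
Dental: only /t̪/ (plain); no aspirated partner.
So /t̪/ is the unpaired segment.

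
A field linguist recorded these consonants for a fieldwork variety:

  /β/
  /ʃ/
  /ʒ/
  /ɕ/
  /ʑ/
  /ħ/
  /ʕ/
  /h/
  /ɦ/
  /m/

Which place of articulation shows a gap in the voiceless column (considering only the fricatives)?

bilabial

bilabial: voiceless —, voiced /β/.
postalveolar: voiceless /ʃ/, voiced /ʒ/.
alveolo-palatal: voiceless /ɕ/, voiced /ʑ/.
pharyngeal: voiceless /ħ/, voiced /ʕ/.
glottal: voiceless /h/, voiced /ɦ/.
Every place of articulation has a voiceless member except bilabial, where /ɸ/ would be expected.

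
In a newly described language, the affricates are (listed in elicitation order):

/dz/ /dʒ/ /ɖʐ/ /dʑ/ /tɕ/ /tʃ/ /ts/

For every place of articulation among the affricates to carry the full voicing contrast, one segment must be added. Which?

/ʈʂ/

alveolar: voiceless /ts/, voiced /dz/.
postalveolar: voiceless /tʃ/, voiced /dʒ/.
retroflex: voiceless —, voiced /ɖʐ/.
alveolo-palatal: voiceless /tɕ/, voiced /dʑ/.
The retroflex row has no voiceless member, so the gap is the voiceless retroflex affricate /ʈʂ/.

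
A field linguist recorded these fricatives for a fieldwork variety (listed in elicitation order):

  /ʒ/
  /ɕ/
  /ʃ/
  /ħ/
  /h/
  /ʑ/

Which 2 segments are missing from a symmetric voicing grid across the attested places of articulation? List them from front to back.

place of articulation  voiceless  voiced  
postalveolar      ʃ         ʒ       
alveolo-palatal   ɕ         ʑ       
pharyngeal        ħ         —       
glottal           h         —       
Gaps, from front to back: pharyngeal lacks voiced (/ʕ/); glottal lacks voiced (/ɦ/).

/ʕ/, /ɦ/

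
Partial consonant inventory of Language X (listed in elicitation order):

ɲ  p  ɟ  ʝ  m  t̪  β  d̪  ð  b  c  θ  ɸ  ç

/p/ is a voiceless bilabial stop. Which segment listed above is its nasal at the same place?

/m/

The nasal at the same place is a bilabial nasal — in this inventory, /m/.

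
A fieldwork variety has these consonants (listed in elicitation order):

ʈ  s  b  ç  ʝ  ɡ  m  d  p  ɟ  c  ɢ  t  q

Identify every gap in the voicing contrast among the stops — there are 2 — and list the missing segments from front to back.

place of articulation  voiceless  voiced  
bilabial          p         b       
alveolar          t         d       
retroflex         ʈ         —       
palatal           c         ɟ       
velar             —         ɡ       
uvular            q         ɢ       
Gaps, from front to back: retroflex lacks voiced (/ɖ/); velar lacks voiceless (/k/).

/ɖ/, /k/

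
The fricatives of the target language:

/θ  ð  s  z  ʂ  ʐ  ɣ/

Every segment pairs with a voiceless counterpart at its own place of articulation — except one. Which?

Dental: /θ/ ~ /ð/
Alveolar: /s/ ~ /z/
Retroflex: /ʂ/ ~ /ʐ/
Velar: only /ɣ/ (voiced); no voiceless partner.
So /ɣ/ is the unpaired segment.

/ɣ/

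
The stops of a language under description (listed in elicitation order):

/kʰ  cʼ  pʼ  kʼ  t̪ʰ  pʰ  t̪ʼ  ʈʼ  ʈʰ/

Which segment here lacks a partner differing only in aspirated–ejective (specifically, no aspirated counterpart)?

/cʼ/

Bilabial: /pʰ/ ~ /pʼ/
Dental: /t̪ʰ/ ~ /t̪ʼ/
Retroflex: /ʈʰ/ ~ /ʈʼ/
Velar: /kʰ/ ~ /kʼ/
Palatal: only /cʼ/ (ejective); no aspirated partner.
So /cʼ/ is the unpaired segment.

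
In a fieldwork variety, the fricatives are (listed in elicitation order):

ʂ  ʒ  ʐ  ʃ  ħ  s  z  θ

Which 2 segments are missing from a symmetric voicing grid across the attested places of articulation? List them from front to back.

/ð/, /ʕ/

dental: voiceless /θ/, voiced —.
alveolar: voiceless /s/, voiced /z/.
postalveolar: voiceless /ʃ/, voiced /ʒ/.
retroflex: voiceless /ʂ/, voiced /ʐ/.
pharyngeal: voiceless /ħ/, voiced —.
Gaps, from front to back: dental lacks voiced (/ð/); pharyngeal lacks voiced (/ʕ/).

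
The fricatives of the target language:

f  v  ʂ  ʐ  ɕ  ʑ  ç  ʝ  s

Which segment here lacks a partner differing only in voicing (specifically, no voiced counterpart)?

/s/

Labiodental: /f/ ~ /v/
Retroflex: /ʂ/ ~ /ʐ/
Alveolo-palatal: /ɕ/ ~ /ʑ/
Palatal: /ç/ ~ /ʝ/
Alveolar: only /s/ (voiceless); no voiced partner.
So /s/ is the unpaired segment.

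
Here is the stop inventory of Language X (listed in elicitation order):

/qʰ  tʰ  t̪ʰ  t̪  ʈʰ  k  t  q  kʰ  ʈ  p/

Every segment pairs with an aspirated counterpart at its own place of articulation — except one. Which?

Dental: /t̪/ ~ /t̪ʰ/
Alveolar: /t/ ~ /tʰ/
Retroflex: /ʈ/ ~ /ʈʰ/
Velar: /k/ ~ /kʰ/
Uvular: /q/ ~ /qʰ/
Bilabial: only /p/ (plain); no aspirated partner.
So /p/ is the unpaired segment.

/p/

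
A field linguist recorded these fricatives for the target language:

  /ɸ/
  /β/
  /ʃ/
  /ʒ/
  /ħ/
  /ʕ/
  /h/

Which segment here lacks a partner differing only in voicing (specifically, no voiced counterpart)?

/h/

Bilabial: /ɸ/ ~ /β/
Postalveolar: /ʃ/ ~ /ʒ/
Pharyngeal: /ħ/ ~ /ʕ/
Glottal: only /h/ (voiceless); no voiced partner.
So /h/ is the unpaired segment.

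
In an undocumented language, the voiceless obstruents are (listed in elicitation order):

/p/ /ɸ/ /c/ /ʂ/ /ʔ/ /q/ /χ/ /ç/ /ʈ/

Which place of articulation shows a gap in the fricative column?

Stop: /p/ (bilabial), /ʈ/ (retroflex), /c/ (palatal), /q/ (uvular), /ʔ/ (glottal).
Fricative: /ɸ/ (bilabial), /ʂ/ (retroflex), /ç/ (palatal), /χ/ (uvular).
Every place of articulation has a fricative member except glottal, where /h/ would be expected.

glottal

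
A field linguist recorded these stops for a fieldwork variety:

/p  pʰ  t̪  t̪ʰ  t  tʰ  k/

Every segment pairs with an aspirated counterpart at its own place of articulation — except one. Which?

Bilabial: /p/ ~ /pʰ/
Dental: /t̪/ ~ /t̪ʰ/
Alveolar: /t/ ~ /tʰ/
Velar: only /k/ (plain); no aspirated partner.
So /k/ is the unpaired segment.

/k/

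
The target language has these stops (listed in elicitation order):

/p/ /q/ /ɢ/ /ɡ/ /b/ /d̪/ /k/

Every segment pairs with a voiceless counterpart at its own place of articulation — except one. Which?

/d̪/

Bilabial: /p/ ~ /b/
Velar: /k/ ~ /ɡ/
Uvular: /q/ ~ /ɢ/
Dental: only /d̪/ (voiced); no voiceless partner.
So /d̪/ is the unpaired segment.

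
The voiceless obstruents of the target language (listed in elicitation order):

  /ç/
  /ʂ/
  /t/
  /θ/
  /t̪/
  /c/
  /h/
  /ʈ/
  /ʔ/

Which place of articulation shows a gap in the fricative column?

alveolar

place of articulation  stop      fricative
dental            t̪        θ       
alveolar          t         —       
retroflex         ʈ         ʂ       
palatal           c         ç       
glottal           ʔ         h       
Every place of articulation has a fricative member except alveolar, where /s/ would be expected.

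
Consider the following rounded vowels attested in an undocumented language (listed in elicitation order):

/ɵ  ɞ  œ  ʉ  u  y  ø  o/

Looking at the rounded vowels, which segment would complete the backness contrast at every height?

/ɔ/

height            front     central   back    
high              y         ʉ         u       
high-mid          ø         ɵ         o       
low-mid           œ         ɞ         —       
The low-mid row has no back member, so the gap is the low-mid back rounded vowel /ɔ/.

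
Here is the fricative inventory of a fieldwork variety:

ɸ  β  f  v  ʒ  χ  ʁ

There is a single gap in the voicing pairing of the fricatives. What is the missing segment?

bilabial: voiceless /ɸ/, voiced /β/.
labiodental: voiceless /f/, voiced /v/.
postalveolar: voiceless —, voiced /ʒ/.
uvular: voiceless /χ/, voiced /ʁ/.
The postalveolar row has no voiceless member, so the gap is the voiceless postalveolar fricative /ʃ/.

/ʃ/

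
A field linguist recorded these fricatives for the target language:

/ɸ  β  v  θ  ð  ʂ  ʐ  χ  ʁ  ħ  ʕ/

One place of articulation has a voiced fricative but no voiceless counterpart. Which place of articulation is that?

labiodental

place of articulation  voiceless  voiced  
bilabial          ɸ         β       
labiodental       —         v       
dental            θ         ð       
retroflex         ʂ         ʐ       
uvular            χ         ʁ       
pharyngeal        ħ         ʕ       
Every place of articulation has a voiceless member except labiodental, where /f/ would be expected.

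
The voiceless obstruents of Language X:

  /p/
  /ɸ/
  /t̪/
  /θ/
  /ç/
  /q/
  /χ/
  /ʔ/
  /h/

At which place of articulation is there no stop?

bilabial: stop /p/, fricative /ɸ/.
dental: stop /t̪/, fricative /θ/.
palatal: stop —, fricative /ç/.
uvular: stop /q/, fricative /χ/.
glottal: stop /ʔ/, fricative /h/.
Every place of articulation has a stop member except palatal, where /c/ would be expected.

palatal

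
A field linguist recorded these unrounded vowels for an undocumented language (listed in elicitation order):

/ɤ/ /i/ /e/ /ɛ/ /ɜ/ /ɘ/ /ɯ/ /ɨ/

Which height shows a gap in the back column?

Front: /i/ (high), /e/ (high-mid), /ɛ/ (low-mid).
Central: /ɨ/ (high), /ɘ/ (high-mid), /ɜ/ (low-mid).
Back: /ɯ/ (high), /ɤ/ (high-mid).
Every height has a back member except low-mid, where /ʌ/ would be expected.

low-mid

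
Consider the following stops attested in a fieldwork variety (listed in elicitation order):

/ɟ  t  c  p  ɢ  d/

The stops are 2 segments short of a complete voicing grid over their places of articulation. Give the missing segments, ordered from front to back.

Voiceless: /p/ (bilabial), /t/ (alveolar), /c/ (palatal).
Voiced: /d/ (alveolar), /ɟ/ (palatal), /ɢ/ (uvular).
Gaps, from front to back: bilabial lacks voiced (/b/); uvular lacks voiceless (/q/).

/b/, /q/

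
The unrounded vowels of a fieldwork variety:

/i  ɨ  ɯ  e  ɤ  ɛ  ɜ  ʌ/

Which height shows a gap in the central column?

high-mid

height            front     central   back    
high              i         ɨ         ɯ       
high-mid          e         —         ɤ       
low-mid           ɛ         ɜ         ʌ       
Every height has a central member except high-mid, where /ɘ/ would be expected.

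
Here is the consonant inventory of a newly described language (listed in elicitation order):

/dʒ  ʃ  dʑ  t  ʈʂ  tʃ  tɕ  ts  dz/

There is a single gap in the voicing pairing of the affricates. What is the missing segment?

/ɖʐ/

alveolar: voiceless /ts/, voiced /dz/.
postalveolar: voiceless /tʃ/, voiced /dʒ/.
retroflex: voiceless /ʈʂ/, voiced —.
alveolo-palatal: voiceless /tɕ/, voiced /dʑ/.
The retroflex row has no voiced member, so the gap is the voiced retroflex affricate /ɖʐ/.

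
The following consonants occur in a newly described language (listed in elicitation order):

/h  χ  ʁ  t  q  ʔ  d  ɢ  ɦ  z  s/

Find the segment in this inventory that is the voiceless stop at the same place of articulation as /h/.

/h/ is a voiceless glottal fricative.
The voiceless stop at the same place is a voiceless glottal stop — in this inventory, /ʔ/.

/ʔ/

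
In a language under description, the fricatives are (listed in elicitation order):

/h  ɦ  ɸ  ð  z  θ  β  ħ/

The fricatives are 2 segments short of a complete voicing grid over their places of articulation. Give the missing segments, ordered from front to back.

Voiceless: /ɸ/ (bilabial), /θ/ (dental), /ħ/ (pharyngeal), /h/ (glottal).
Voiced: /β/ (bilabial), /ð/ (dental), /z/ (alveolar), /ɦ/ (glottal).
Gaps, from front to back: alveolar lacks voiceless (/s/); pharyngeal lacks voiced (/ʕ/).

/s/, /ʕ/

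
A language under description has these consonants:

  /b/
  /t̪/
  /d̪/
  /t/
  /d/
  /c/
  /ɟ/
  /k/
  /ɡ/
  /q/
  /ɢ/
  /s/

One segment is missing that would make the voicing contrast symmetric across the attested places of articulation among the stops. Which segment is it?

place of articulation  voiceless  voiced  
bilabial          —         b       
dental            t̪        d̪      
alveolar          t         d       
palatal           c         ɟ       
velar             k         ɡ       
uvular            q         ɢ       
The bilabial row has no voiceless member, so the gap is the voiceless bilabial stop /p/.

/p/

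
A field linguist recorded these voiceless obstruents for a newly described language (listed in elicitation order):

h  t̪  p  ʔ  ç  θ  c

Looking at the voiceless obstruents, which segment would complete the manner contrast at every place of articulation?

place of articulation  stop      fricative
bilabial          p         —       
dental            t̪        θ       
palatal           c         ç       
glottal           ʔ         h       
The bilabial row has no fricative member, so the gap is the bilabial fricative /ɸ/.

/ɸ/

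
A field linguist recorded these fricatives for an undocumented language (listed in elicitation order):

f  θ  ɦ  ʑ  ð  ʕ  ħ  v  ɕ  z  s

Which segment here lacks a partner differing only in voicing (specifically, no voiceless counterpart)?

Labiodental: /f/ ~ /v/
Dental: /θ/ ~ /ð/
Alveolar: /s/ ~ /z/
Alveolo-palatal: /ɕ/ ~ /ʑ/
Pharyngeal: /ħ/ ~ /ʕ/
Glottal: only /ɦ/ (voiced); no voiceless partner.
So /ɦ/ is the unpaired segment.

/ɦ/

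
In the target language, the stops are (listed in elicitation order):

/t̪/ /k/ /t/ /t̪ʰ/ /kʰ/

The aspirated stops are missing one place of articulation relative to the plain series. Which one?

alveolar

dental: plain /t̪/, aspirated /t̪ʰ/.
alveolar: plain /t/, aspirated —.
velar: plain /k/, aspirated /kʰ/.
Every place of articulation has an aspirated member except alveolar, where /tʰ/ would be expected.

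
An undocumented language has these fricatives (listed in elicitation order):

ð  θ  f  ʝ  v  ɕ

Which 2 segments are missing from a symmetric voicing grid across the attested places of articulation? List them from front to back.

place of articulation  voiceless  voiced  
labiodental       f         v       
dental            θ         ð       
alveolo-palatal   ɕ         —       
palatal           —         ʝ       
Gaps, from front to back: alveolo-palatal lacks voiced (/ʑ/); palatal lacks voiceless (/ç/).

/ʑ/, /ç/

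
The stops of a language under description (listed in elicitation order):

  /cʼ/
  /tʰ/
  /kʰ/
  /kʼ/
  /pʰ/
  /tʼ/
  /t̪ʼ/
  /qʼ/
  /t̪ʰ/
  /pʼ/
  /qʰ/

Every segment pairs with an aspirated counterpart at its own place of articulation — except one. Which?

Bilabial: /pʰ/ ~ /pʼ/
Dental: /t̪ʰ/ ~ /t̪ʼ/
Alveolar: /tʰ/ ~ /tʼ/
Velar: /kʰ/ ~ /kʼ/
Uvular: /qʰ/ ~ /qʼ/
Palatal: only /cʼ/ (ejective); no aspirated partner.
So /cʼ/ is the unpaired segment.

/cʼ/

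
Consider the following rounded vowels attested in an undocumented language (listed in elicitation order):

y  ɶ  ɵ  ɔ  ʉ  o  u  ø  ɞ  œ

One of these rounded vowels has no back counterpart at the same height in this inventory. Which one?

High: /y/ ~ /ʉ/ ~ /u/
High-mid: /ø/ ~ /ɵ/ ~ /o/
Low-mid: /œ/ ~ /ɞ/ ~ /ɔ/
Low: only /ɶ/ (front); no back partner.
So /ɶ/ is the unpaired segment.

/ɶ/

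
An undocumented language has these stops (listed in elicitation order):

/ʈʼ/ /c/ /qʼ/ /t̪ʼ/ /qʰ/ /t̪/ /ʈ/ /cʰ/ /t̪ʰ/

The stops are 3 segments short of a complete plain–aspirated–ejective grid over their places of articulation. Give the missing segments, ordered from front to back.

/ʈʰ/, /cʼ/, /q/

Plain: /t̪/ (dental), /ʈ/ (retroflex), /c/ (palatal).
Aspirated: /t̪ʰ/ (dental), /cʰ/ (palatal), /qʰ/ (uvular).
Ejective: /t̪ʼ/ (dental), /ʈʼ/ (retroflex), /qʼ/ (uvular).
Gaps, from front to back: retroflex lacks aspirated (/ʈʰ/); palatal lacks ejective (/cʼ/); uvular lacks plain (/q/).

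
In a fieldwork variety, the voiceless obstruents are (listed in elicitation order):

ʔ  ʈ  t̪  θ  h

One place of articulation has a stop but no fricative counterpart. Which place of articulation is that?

retroflex

place of articulation  stop      fricative
dental            t̪        θ       
retroflex         ʈ         —       
glottal           ʔ         h       
Every place of articulation has a fricative member except retroflex, where /ʂ/ would be expected.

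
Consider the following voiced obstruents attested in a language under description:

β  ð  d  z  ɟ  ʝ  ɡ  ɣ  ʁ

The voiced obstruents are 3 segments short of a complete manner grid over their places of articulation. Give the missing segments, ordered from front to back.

Stop: /d/ (alveolar), /ɟ/ (palatal), /ɡ/ (velar).
Fricative: /β/ (bilabial), /ð/ (dental), /z/ (alveolar), /ʝ/ (palatal), /ɣ/ (velar), /ʁ/ (uvular).
Gaps, from front to back: bilabial lacks stop (/b/); dental lacks stop (/d̪/); uvular lacks stop (/ɢ/).

/b/, /d̪/, /ɢ/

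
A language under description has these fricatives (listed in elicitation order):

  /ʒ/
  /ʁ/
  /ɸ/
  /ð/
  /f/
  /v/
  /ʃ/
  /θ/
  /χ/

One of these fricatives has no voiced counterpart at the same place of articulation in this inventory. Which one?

/ɸ/

Labiodental: /f/ ~ /v/
Dental: /θ/ ~ /ð/
Postalveolar: /ʃ/ ~ /ʒ/
Uvular: /χ/ ~ /ʁ/
Bilabial: only /ɸ/ (voiceless); no voiced partner.
So /ɸ/ is the unpaired segment.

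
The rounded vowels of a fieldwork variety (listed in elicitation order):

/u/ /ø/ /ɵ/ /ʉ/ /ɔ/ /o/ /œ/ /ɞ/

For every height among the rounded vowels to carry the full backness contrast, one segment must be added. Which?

high: front —, central /ʉ/, back /u/.
high-mid: front /ø/, central /ɵ/, back /o/.
low-mid: front /œ/, central /ɞ/, back /ɔ/.
The high row has no front member, so the gap is the high front rounded vowel /y/.

/y/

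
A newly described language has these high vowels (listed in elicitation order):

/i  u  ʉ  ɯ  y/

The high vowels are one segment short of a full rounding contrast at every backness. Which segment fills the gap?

/ɨ/

backness          unrounded  rounded 
front             i         y       
central           —         ʉ       
back              ɯ         u       
The central row has no unrounded member, so the gap is the central unrounded vowel /ɨ/.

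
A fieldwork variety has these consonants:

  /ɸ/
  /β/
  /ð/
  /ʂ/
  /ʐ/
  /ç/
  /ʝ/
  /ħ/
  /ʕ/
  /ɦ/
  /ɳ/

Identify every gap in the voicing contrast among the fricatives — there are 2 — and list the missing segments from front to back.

/θ/, /h/

place of articulation  voiceless  voiced  
bilabial          ɸ         β       
dental            —         ð       
retroflex         ʂ         ʐ       
palatal           ç         ʝ       
pharyngeal        ħ         ʕ       
glottal           —         ɦ       
Gaps, from front to back: dental lacks voiceless (/θ/); glottal lacks voiceless (/h/).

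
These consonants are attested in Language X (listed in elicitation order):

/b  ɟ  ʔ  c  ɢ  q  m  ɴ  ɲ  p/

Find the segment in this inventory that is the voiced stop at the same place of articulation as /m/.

/m/ is a bilabial nasal.
The voiced stop at the same place is a voiced bilabial stop — in this inventory, /b/.

/b/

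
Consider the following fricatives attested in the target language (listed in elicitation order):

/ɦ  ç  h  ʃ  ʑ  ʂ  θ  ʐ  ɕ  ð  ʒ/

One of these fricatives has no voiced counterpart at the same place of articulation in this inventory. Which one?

/ç/

Dental: /θ/ ~ /ð/
Postalveolar: /ʃ/ ~ /ʒ/
Retroflex: /ʂ/ ~ /ʐ/
Alveolo-palatal: /ɕ/ ~ /ʑ/
Glottal: /h/ ~ /ɦ/
Palatal: only /ç/ (voiceless); no voiced partner.
So /ç/ is the unpaired segment.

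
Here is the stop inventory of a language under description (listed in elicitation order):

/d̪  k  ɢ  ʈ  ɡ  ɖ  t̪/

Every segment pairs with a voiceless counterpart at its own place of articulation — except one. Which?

Dental: /t̪/ ~ /d̪/
Retroflex: /ʈ/ ~ /ɖ/
Velar: /k/ ~ /ɡ/
Uvular: only /ɢ/ (voiced); no voiceless partner.
So /ɢ/ is the unpaired segment.

/ɢ/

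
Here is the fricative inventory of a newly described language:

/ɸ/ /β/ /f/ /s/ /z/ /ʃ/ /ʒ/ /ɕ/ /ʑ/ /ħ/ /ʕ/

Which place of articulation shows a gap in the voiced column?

labiodental

bilabial: voiceless /ɸ/, voiced /β/.
labiodental: voiceless /f/, voiced —.
alveolar: voiceless /s/, voiced /z/.
postalveolar: voiceless /ʃ/, voiced /ʒ/.
alveolo-palatal: voiceless /ɕ/, voiced /ʑ/.
pharyngeal: voiceless /ħ/, voiced /ʕ/.
Every place of articulation has a voiced member except labiodental, where /v/ would be expected.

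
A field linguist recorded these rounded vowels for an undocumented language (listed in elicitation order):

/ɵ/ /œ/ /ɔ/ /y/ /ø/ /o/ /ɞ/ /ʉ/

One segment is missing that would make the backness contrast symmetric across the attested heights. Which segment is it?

Front: /y/ (high), /ø/ (high-mid), /œ/ (low-mid).
Central: /ʉ/ (high), /ɵ/ (high-mid), /ɞ/ (low-mid).
Back: /o/ (high-mid), /ɔ/ (low-mid).
The high row has no back member, so the gap is the high back rounded vowel /u/.

/u/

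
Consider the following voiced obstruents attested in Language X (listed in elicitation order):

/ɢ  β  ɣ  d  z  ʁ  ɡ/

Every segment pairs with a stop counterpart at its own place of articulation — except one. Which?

/β/

Alveolar: /d/ ~ /z/
Velar: /ɡ/ ~ /ɣ/
Uvular: /ɢ/ ~ /ʁ/
Bilabial: only /β/ (fricative); no stop partner.
So /β/ is the unpaired segment.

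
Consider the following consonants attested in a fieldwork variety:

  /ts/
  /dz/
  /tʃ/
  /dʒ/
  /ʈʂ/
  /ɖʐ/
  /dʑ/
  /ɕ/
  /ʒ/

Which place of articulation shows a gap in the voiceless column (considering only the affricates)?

alveolar: voiceless /ts/, voiced /dz/.
postalveolar: voiceless /tʃ/, voiced /dʒ/.
retroflex: voiceless /ʈʂ/, voiced /ɖʐ/.
alveolo-palatal: voiceless —, voiced /dʑ/.
Every place of articulation has a voiceless member except alveolo-palatal, where /tɕ/ would be expected.

alveolo-palatal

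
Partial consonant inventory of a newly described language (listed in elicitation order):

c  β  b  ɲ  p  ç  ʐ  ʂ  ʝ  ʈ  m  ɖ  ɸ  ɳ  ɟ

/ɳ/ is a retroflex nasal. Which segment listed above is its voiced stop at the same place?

The voiced stop at the same place is a voiced retroflex stop — in this inventory, /ɖ/.

/ɖ/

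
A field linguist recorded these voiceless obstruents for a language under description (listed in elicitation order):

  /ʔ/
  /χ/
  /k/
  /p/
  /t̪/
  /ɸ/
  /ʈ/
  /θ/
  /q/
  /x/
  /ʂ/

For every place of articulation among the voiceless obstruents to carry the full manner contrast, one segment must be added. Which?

/h/

Stop: /p/ (bilabial), /t̪/ (dental), /ʈ/ (retroflex), /k/ (velar), /q/ (uvular), /ʔ/ (glottal).
Fricative: /ɸ/ (bilabial), /θ/ (dental), /ʂ/ (retroflex), /x/ (velar), /χ/ (uvular).
The glottal row has no fricative member, so the gap is the glottal fricative /h/.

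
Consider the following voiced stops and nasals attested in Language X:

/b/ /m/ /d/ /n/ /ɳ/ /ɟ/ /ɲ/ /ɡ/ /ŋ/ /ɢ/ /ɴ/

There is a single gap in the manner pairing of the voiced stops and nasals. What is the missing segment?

bilabial: oral stop /b/, nasal /m/.
alveolar: oral stop /d/, nasal /n/.
retroflex: oral stop —, nasal /ɳ/.
palatal: oral stop /ɟ/, nasal /ɲ/.
velar: oral stop /ɡ/, nasal /ŋ/.
uvular: oral stop /ɢ/, nasal /ɴ/.
The retroflex row has no oral stop member, so the gap is the retroflex oral stop /ɖ/.

/ɖ/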